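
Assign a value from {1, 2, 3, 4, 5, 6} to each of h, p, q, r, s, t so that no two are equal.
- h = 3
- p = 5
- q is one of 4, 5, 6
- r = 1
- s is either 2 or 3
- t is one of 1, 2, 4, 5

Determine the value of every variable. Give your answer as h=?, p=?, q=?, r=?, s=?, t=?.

h's domain is down to {3}, so h = 3. Eliminate 3 elsewhere: s.
p has just one choice, so p = 5. So q, t can't be 5.
r's domain is down to {1}, so r = 1. So t can't be 1.
s has just one choice, so s = 2. Eliminate 2 elsewhere: t.
t has just one choice, so t = 4. So q can't be 4.
q must be 6 (only option left).

h=3, p=5, q=6, r=1, s=2, t=4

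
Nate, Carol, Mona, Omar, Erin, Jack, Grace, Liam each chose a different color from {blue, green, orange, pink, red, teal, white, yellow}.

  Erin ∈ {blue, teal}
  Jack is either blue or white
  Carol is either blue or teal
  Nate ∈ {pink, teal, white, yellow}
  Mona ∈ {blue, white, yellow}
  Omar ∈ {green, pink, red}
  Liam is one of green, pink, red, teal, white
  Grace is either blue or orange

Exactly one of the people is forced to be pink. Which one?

Nate

The 8 variables together cover exactly {blue, green, orange, pink, red, teal, white, yellow} — 8 values for 8 variables — and orange appears only in Grace's list, so Grace = orange.
Carol and Erin between them cover only {blue, teal} — a naked pair. Remove those values from Nate, Mona, Jack, Liam.
That leaves Jack = white. So Nate, Mona, Liam can't be white.
Mona must be yellow (only option left). Remove yellow from Nate.
So pink goes to Nate.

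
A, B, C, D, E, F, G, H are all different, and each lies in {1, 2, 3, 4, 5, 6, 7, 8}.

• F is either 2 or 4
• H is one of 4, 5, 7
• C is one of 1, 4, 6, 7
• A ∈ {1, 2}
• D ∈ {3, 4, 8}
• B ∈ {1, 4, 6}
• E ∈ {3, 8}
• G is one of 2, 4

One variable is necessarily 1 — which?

A

The 8 variables together cover exactly {1, 2, 3, 4, 5, 6, 7, 8} — 8 values for 8 variables — and 5 appears only in H's list, so H = 5.
The 7 still-open variables together cover exactly {1, 2, 3, 4, 6, 7, 8} — 7 values for 7 variables — and 7 appears only in C's list, so C = 7.
Among the 6 still-open variables, 6 fits only B (and all 6 values in {1, 2, 3, 4, 6, 8} must be used), so B = 6.
The 5 still-open variables together cover exactly {1, 2, 3, 4, 8} — 5 values for 5 variables — and 1 appears only in A's list, so A = 1.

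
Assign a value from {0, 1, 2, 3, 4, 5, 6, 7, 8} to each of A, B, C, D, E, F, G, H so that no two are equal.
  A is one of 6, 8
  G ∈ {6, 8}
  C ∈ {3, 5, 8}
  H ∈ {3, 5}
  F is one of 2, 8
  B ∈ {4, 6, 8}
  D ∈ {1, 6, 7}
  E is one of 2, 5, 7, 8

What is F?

2

The 8 variables draw from only 8 values {1, 2, 3, 4, 5, 6, 7, 8}, so each is used; only D can be 1, hence D = 1.
The 7 still-open variables draw from only 7 values {2, 3, 4, 5, 6, 7, 8}, so each is used; only B can be 4, hence B = 4.
The 6 still-open variables draw from only 6 values {2, 3, 5, 6, 7, 8}, so each is used; only E can be 7, hence E = 7.
The 5 still-open variables together cover exactly {2, 3, 5, 6, 8} — 5 values for 5 variables — and 2 appears only in F's list, so F = 2.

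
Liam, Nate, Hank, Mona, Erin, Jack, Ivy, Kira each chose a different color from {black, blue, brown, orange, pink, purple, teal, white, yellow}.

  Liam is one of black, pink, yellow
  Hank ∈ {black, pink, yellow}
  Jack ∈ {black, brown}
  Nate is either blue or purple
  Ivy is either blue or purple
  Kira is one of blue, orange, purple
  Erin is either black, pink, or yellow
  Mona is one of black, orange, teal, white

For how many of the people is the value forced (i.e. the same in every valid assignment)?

2

Nate and Ivy share exactly the 2 values {blue, purple}; by pigeonhole those values go to them, so strike blue, purple from Kira.
Kira's domain is down to {orange}, so Kira = orange. Strike orange from Mona.
Liam, Hank, Erin share exactly the 3 values {black, pink, yellow}; by pigeonhole those values go to them, so strike black, pink, yellow from Mona, Jack.
Jack's domain is down to {brown}, so Jack = brown.
Determined: Jack=brown, Kira=orange. The other people each still have more than one consistent value. That makes 2.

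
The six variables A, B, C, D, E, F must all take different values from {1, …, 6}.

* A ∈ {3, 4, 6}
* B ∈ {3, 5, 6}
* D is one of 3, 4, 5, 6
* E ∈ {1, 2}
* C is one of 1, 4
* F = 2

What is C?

F must be 2 (only option left). So E can't be 2.
E has just one choice, so E = 1. Remove 1 from C.
So C = 4.

4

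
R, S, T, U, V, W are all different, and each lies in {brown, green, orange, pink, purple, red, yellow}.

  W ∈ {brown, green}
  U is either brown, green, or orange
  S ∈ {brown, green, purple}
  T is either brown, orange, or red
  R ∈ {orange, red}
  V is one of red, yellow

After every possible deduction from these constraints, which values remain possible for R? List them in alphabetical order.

The 6 variables together cover exactly {brown, green, orange, purple, red, yellow} — 6 values for 6 variables — and purple appears only in S's list, so S = purple.
The 5 still-open variables together cover exactly {brown, green, orange, red, yellow} — 5 values for 5 variables — and yellow appears only in V's list, so V = yellow.
No further eliminations apply; R can still be any of orange, red.

orange, red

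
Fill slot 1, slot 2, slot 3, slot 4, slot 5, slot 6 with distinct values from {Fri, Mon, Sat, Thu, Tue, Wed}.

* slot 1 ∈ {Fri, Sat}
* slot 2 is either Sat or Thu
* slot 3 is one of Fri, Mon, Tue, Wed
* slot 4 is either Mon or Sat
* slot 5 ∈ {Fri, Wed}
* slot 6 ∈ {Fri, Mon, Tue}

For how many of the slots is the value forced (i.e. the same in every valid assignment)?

1

Among the 6 variables, Thu fits only slot 2 (and all 6 values in {Fri, Mon, Sat, Thu, Tue, Wed} must be used), so slot 2 = Thu.
Determined: slot 2=Thu. The other slots each still have more than one consistent value. That makes 1.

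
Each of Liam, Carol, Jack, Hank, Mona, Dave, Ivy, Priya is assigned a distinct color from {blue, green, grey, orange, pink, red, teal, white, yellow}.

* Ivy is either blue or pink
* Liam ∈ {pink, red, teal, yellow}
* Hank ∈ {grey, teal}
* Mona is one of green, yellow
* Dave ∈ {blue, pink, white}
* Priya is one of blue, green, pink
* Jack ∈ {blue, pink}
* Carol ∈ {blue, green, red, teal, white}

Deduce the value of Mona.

yellow

The 8 variables together cover exactly {blue, green, grey, pink, red, teal, white, yellow} — 8 values for 8 variables — and grey appears only in Hank's list, so Hank = grey.
Jack and Ivy between them cover only {blue, pink} — a naked pair. Remove those values from Liam, Carol, Dave, Priya.
Dave's domain is down to {white}, so Dave = white. Eliminate white elsewhere: Carol.
Priya has just one choice, so Priya = green. Remove green from Carol, Mona.
So Mona = yellow.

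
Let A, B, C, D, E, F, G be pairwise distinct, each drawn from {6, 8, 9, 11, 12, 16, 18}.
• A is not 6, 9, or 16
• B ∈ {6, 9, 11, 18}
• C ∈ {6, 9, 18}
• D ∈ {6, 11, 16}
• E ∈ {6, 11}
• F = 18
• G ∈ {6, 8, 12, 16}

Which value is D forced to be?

F's domain is down to {18}, so F = 18. Eliminate 18 elsewhere: A, B, C.
The 3 variables B, C, E are confined to {6, 9, 11}, which locks those values in; drop them from A, D, G.
So D = 16.

16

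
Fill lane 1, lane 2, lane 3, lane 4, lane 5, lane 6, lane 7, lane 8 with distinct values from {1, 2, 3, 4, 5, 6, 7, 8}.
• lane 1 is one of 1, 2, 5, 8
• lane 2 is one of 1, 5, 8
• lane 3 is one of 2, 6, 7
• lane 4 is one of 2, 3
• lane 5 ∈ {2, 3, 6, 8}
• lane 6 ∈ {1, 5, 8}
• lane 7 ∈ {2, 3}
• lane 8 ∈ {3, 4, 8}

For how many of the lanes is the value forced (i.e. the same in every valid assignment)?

3

Among the 8 variables, 4 fits only lane 8 (and all 8 values in {1, 2, 3, 4, 5, 6, 7, 8} must be used), so lane 8 = 4.
The 7 still-open variables together cover exactly {1, 2, 3, 5, 6, 7, 8} — 7 values for 7 variables — and 7 appears only in lane 3's list, so lane 3 = 7.
Among the 6 still-open variables, 6 fits only lane 5 (and all 6 values in {1, 2, 3, 5, 6, 8} must be used), so lane 5 = 6.
The 2 variables lane 4 and lane 7 are confined to {2, 3}, which locks those values in; drop them from lane 1.
Determined: lane 3=7, lane 5=6, lane 8=4. The other lanes each still have more than one consistent value. That makes 3.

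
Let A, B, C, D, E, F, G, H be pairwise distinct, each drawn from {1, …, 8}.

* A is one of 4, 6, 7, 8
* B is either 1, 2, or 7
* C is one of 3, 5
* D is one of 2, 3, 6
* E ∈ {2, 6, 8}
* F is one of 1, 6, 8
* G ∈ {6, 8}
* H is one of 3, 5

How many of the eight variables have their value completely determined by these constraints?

3

The 8 variables together cover exactly {1, 2, 3, 4, 5, 6, 7, 8} — 8 values for 8 variables — and 4 appears only in A's list, so A = 4.
Among the 7 still-open variables, 7 fits only B (and all 7 values in {1, 2, 3, 5, 6, 7, 8} must be used), so B = 7.
The 6 still-open variables together cover exactly {1, 2, 3, 5, 6, 8} — 6 values for 6 variables — and 1 appears only in F's list, so F = 1.
The 2 variables C and H are confined to {3, 5}, which locks those values in; drop them from D.
Determined: A=4, B=7, F=1. The other variables each still have more than one consistent value. That makes 3.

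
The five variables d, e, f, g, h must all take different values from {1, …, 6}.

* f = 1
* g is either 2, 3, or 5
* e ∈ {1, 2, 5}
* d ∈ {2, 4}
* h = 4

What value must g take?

f must be 1 (only option left). Strike 1 from e.
That leaves h = 4. So d can't be 4.
d must be 2 (only option left). Remove 2 from e, g.
That leaves e = 5. Remove 5 from g.
So g = 3.

3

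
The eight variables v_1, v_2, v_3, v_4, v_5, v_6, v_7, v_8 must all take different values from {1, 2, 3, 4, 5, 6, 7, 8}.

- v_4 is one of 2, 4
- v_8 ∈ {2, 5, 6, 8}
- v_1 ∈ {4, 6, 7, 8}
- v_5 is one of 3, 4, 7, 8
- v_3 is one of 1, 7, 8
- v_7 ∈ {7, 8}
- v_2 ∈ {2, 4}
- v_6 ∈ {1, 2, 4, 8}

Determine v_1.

6

The 8 variables draw from only 8 values {1, 2, 3, 4, 5, 6, 7, 8}, so each is used; only v_5 can be 3, hence v_5 = 3.
The 7 still-open variables together cover exactly {1, 2, 4, 5, 6, 7, 8} — 7 values for 7 variables — and 5 appears only in v_8's list, so v_8 = 5.
Among the 6 still-open variables, 6 fits only v_1 (and all 6 values in {1, 2, 4, 6, 7, 8} must be used), so v_1 = 6.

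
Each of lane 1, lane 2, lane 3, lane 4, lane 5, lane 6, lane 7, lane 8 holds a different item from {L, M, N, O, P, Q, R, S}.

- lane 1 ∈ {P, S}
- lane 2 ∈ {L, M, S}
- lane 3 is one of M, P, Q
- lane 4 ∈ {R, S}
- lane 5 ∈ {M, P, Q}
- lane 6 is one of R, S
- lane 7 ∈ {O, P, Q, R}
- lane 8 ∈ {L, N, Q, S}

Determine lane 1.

P

Among the 8 variables, N fits only lane 8 (and all 8 values in {L, M, N, O, P, Q, R, S} must be used), so lane 8 = N.
The 7 still-open variables draw from only 7 values {L, M, O, P, Q, R, S}, so each is used; only lane 2 can be L, hence lane 2 = L.
Among the 6 still-open variables, O fits only lane 7 (and all 6 values in {M, O, P, Q, R, S} must be used), so lane 7 = O.
lane 4 and lane 6 share exactly the 2 values {R, S}; by pigeonhole those values go to them, so strike R, S from lane 1.
So lane 1 = P.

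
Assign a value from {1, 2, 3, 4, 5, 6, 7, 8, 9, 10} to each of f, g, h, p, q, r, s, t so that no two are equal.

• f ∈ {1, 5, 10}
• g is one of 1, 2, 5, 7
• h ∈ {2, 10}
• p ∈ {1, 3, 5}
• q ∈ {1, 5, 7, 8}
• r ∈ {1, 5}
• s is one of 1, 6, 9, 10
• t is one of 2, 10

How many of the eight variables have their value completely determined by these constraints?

h and t between them cover only {2, 10} — a naked pair. Remove those values from f, g, s.
f and r share exactly the 2 values {1, 5}; by pigeonhole those values go to them, so strike 1, 5 from g, p, q, s.
That leaves g = 7. Strike 7 from q.
That leaves p = 3.
q must be 8 (only option left).
Determined: g=7, p=3, q=8. The other variables each still have more than one consistent value. That makes 3.

3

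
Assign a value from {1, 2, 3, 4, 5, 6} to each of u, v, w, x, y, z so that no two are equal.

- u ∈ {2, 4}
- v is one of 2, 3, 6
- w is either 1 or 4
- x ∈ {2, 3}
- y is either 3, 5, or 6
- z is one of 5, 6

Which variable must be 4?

Among the 6 variables, 1 fits only w (and all 6 values in {1, 2, 3, 4, 5, 6} must be used), so w = 1.
Among the 5 still-open variables, 4 fits only u (and all 5 values in {2, 3, 4, 5, 6} must be used), so u = 4.

u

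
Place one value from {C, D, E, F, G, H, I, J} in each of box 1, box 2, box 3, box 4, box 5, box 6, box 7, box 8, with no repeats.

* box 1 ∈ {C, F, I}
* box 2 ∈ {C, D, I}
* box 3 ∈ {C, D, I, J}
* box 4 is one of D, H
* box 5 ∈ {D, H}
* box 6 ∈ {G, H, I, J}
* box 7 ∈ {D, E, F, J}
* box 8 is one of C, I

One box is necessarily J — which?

The 8 variables together cover exactly {C, D, E, F, G, H, I, J} — 8 values for 8 variables — and E appears only in box 7's list, so box 7 = E.
The 7 still-open variables together cover exactly {C, D, F, G, H, I, J} — 7 values for 7 variables — and F appears only in box 1's list, so box 1 = F.
Among the 6 still-open variables, G fits only box 6 (and all 6 values in {C, D, G, H, I, J} must be used), so box 6 = G.
The 5 still-open variables draw from only 5 values {C, D, H, I, J}, so each is used; only box 3 can be J, hence box 3 = J.

box 3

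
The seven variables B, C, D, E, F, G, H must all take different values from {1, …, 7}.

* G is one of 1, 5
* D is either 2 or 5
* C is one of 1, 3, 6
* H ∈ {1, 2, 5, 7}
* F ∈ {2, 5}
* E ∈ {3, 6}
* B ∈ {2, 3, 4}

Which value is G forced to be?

The 7 variables draw from only 7 values {1, 2, 3, 4, 5, 6, 7}, so each is used; only B can be 4, hence B = 4.
Among the 6 still-open variables, 7 fits only H (and all 6 values in {1, 2, 3, 5, 6, 7} must be used), so H = 7.
The 2 variables D and F are confined to {2, 5}, which locks those values in; drop them from G.
So G = 1.

1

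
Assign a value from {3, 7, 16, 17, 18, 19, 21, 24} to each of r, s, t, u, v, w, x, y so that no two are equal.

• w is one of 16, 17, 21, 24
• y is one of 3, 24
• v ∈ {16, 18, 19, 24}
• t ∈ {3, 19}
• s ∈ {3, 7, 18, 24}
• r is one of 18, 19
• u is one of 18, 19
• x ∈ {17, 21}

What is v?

Among the 8 variables, 7 fits only s (and all 8 values in {3, 7, 16, 17, 18, 19, 21, 24} must be used), so s = 7.
r and u share exactly the 2 values {18, 19}; by pigeonhole those values go to them, so strike 18, 19 from t, v.
t must be 3 (only option left). Remove 3 from y.
That leaves y = 24. Strike 24 from v, w.
So v = 16.

16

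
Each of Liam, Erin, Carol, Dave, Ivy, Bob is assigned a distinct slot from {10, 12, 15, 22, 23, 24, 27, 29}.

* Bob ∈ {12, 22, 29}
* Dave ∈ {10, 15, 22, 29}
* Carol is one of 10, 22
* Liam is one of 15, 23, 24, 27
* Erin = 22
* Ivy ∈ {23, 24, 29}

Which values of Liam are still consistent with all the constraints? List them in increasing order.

15, 23, 24, 27

Erin must be 22 (only option left). Remove 22 from Carol, Dave, Bob.
That leaves Carol = 10. Eliminate 10 elsewhere: Dave.
No further eliminations apply; Liam can still be any of 15, 23, 24, 27.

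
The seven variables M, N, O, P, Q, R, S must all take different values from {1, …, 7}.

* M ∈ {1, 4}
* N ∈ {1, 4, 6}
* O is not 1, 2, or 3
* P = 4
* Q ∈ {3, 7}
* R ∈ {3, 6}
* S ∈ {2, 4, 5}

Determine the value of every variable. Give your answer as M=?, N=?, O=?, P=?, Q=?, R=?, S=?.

P has just one choice, so P = 4. Remove 4 from M, N, O, S.
That leaves M = 1. Strike 1 from N.
N has just one choice, so N = 6. Eliminate 6 elsewhere: O, R.
That leaves R = 3. Remove 3 from Q.
That leaves Q = 7. Remove 7 from O.
O has just one choice, so O = 5. Eliminate 5 elsewhere: S.
S must be 2 (only option left).

M=1, N=6, O=5, P=4, Q=7, R=3, S=2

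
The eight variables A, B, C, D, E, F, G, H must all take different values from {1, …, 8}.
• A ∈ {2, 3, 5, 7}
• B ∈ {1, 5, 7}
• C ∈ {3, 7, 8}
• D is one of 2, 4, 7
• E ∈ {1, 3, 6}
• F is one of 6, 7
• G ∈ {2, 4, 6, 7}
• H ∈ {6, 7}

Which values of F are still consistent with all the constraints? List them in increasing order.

6, 7

The 8 variables together cover exactly {1, 2, 3, 4, 5, 6, 7, 8} — 8 values for 8 variables — and 8 appears only in C's list, so C = 8.
The 2 variables F and H are confined to {6, 7}, which locks those values in; drop them from A, B, D, E, G.
D and G between them cover only {2, 4} — a naked pair. Remove those values from A.
No further eliminations apply; F can still be any of 6, 7.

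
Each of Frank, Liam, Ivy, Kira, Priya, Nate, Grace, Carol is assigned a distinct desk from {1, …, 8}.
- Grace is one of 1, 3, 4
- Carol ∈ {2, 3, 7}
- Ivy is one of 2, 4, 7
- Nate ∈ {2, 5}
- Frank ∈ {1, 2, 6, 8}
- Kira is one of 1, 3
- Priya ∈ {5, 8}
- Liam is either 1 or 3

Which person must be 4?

Grace

The 8 variables together cover exactly {1, 2, 3, 4, 5, 6, 7, 8} — 8 values for 8 variables — and 6 appears only in Frank's list, so Frank = 6.
The 7 still-open variables together cover exactly {1, 2, 3, 4, 5, 7, 8} — 7 values for 7 variables — and 8 appears only in Priya's list, so Priya = 8.
The 6 still-open variables draw from only 6 values {1, 2, 3, 4, 5, 7}, so each is used; only Nate can be 5, hence Nate = 5.
Liam and Kira between them cover only {1, 3} — a naked pair. Remove those values from Grace, Carol.
So 4 goes to Grace.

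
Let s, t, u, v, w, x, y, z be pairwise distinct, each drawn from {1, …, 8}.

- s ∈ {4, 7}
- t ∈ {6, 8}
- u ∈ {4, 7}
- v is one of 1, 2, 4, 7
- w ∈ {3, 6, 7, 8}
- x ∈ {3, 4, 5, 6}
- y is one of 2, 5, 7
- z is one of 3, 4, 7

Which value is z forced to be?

3

The 8 variables draw from only 8 values {1, 2, 3, 4, 5, 6, 7, 8}, so each is used; only v can be 1, hence v = 1.
Among the 7 still-open variables, 2 fits only y (and all 7 values in {2, 3, 4, 5, 6, 7, 8} must be used), so y = 2.
Among the 6 still-open variables, 5 fits only x (and all 6 values in {3, 4, 5, 6, 7, 8} must be used), so x = 5.
s and u share exactly the 2 values {4, 7}; by pigeonhole those values go to them, so strike 4, 7 from w, z.
So z = 3.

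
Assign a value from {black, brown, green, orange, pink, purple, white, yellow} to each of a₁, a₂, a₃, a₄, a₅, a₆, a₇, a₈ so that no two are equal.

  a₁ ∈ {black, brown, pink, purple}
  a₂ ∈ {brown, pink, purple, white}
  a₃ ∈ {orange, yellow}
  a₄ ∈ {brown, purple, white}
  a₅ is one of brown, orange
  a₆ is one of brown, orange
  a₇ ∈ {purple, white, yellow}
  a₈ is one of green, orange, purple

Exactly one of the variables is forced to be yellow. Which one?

a₃

Among the 8 variables, black fits only a₁ (and all 8 values in {black, brown, green, orange, pink, purple, white, yellow} must be used), so a₁ = black.
The 7 still-open variables draw from only 7 values {brown, green, orange, pink, purple, white, yellow}, so each is used; only a₈ can be green, hence a₈ = green.
The 6 still-open variables together cover exactly {brown, orange, pink, purple, white, yellow} — 6 values for 6 variables — and pink appears only in a₂'s list, so a₂ = pink.
The 2 variables a₅ and a₆ are confined to {brown, orange}, which locks those values in; drop them from a₃, a₄.
So yellow goes to a₃.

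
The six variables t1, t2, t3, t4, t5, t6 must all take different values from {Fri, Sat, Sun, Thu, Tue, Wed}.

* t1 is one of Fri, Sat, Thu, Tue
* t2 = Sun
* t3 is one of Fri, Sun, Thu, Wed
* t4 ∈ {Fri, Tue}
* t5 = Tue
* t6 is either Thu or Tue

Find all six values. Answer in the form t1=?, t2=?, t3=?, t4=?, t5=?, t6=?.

t1=Sat, t2=Sun, t3=Wed, t4=Fri, t5=Tue, t6=Thu

t2's domain is down to {Sun}, so t2 = Sun. So t3 can't be Sun.
t5 has just one choice, so t5 = Tue. Strike Tue from t1, t4, t6.
That leaves t6 = Thu. Eliminate Thu elsewhere: t1, t3.
t4's domain is down to {Fri}, so t4 = Fri. Remove Fri from t1, t3.
That leaves t1 = Sat.
t3 must be Wed (only option left).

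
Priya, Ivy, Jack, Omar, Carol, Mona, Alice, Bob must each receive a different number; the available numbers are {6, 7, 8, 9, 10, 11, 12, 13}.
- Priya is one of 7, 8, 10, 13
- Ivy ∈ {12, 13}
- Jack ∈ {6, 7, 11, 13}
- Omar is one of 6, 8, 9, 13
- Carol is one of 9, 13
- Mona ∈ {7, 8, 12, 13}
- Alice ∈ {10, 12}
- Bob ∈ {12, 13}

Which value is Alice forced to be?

The 8 variables together cover exactly {6, 7, 8, 9, 10, 11, 12, 13} — 8 values for 8 variables — and 11 appears only in Jack's list, so Jack = 11.
Among the 7 still-open variables, 6 fits only Omar (and all 7 values in {6, 7, 8, 9, 10, 12, 13} must be used), so Omar = 6.
The 6 still-open variables draw from only 6 values {7, 8, 9, 10, 12, 13}, so each is used; only Carol can be 9, hence Carol = 9.
The 2 variables Ivy and Bob are confined to {12, 13}, which locks those values in; drop them from Priya, Mona, Alice.
So Alice = 10.

10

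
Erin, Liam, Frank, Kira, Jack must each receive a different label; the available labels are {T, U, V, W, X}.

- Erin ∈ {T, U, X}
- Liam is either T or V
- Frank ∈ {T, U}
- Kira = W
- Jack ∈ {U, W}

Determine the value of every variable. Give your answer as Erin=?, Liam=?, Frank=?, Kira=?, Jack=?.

Erin=X, Liam=V, Frank=T, Kira=W, Jack=U

Kira must be W (only option left). So Jack can't be W.
Jack must be U (only option left). Strike U from Erin, Frank.
Frank must be T (only option left). Strike T from Erin, Liam.
Erin's domain is down to {X}, so Erin = X.
That leaves Liam = V.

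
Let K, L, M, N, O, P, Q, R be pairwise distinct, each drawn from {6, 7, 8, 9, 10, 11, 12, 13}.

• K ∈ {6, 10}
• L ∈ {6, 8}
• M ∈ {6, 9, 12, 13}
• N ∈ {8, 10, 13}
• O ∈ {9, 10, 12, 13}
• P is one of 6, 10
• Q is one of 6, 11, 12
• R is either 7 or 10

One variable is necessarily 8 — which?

Among the 8 variables, 7 fits only R (and all 8 values in {6, 7, 8, 9, 10, 11, 12, 13} must be used), so R = 7.
Among the 7 still-open variables, 11 fits only Q (and all 7 values in {6, 8, 9, 10, 11, 12, 13} must be used), so Q = 11.
The 2 variables K and P are confined to {6, 10}, which locks those values in; drop them from L, M, N, O.
So 8 goes to L.

L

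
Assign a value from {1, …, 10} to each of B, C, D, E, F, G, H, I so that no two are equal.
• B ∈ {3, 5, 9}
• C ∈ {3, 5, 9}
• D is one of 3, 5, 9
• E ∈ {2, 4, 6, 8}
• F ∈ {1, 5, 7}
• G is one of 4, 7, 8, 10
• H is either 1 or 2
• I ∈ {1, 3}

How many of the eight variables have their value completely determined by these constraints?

B, C, D between them cover only {3, 5, 9} — a naked triple. Remove those values from F, I.
I's domain is down to {1}, so I = 1. Strike 1 from F, H.
That leaves F = 7. Strike 7 from G.
H has just one choice, so H = 2. Eliminate 2 elsewhere: E.
Determined: F=7, H=2, I=1. The other variables each still have more than one consistent value. That makes 3.

3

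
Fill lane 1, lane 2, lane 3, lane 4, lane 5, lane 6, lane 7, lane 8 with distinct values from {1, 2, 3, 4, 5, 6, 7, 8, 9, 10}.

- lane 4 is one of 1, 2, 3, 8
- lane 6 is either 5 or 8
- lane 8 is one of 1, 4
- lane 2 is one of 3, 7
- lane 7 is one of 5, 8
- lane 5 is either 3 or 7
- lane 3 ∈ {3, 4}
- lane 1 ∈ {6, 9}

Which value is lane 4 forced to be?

2

lane 2 and lane 5 between them cover only {3, 7} — a naked pair. Remove those values from lane 3, lane 4.
lane 3's domain is down to {4}, so lane 3 = 4. Eliminate 4 elsewhere: lane 8.
That leaves lane 8 = 1. Strike 1 from lane 4.
lane 6 and lane 7 between them cover only {5, 8} — a naked pair. Remove those values from lane 4.
So lane 4 = 2.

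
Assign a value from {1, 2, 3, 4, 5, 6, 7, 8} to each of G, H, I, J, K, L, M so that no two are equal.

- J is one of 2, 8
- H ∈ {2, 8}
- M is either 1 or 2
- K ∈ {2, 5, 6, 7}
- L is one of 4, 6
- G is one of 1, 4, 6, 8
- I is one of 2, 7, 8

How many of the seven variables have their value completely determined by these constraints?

The 7 variables together cover exactly {1, 2, 4, 5, 6, 7, 8} — 7 values for 7 variables — and 5 appears only in K's list, so K = 5.
The 6 still-open variables draw from only 6 values {1, 2, 4, 6, 7, 8}, so each is used; only I can be 7, hence I = 7.
The 2 variables H and J are confined to {2, 8}, which locks those values in; drop them from G, M.
M has just one choice, so M = 1. Strike 1 from G.
Determined: I=7, K=5, M=1. The other variables each still have more than one consistent value. That makes 3.

3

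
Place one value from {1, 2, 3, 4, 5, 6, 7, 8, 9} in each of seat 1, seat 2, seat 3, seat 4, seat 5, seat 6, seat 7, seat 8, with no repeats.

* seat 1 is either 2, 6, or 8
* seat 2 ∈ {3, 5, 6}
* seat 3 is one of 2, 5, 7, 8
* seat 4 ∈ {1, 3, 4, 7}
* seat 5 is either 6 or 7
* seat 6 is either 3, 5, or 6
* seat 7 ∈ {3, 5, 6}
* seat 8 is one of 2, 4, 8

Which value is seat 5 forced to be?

The 8 variables draw from only 8 values {1, 2, 3, 4, 5, 6, 7, 8}, so each is used; only seat 4 can be 1, hence seat 4 = 1.
The 7 still-open variables together cover exactly {2, 3, 4, 5, 6, 7, 8} — 7 values for 7 variables — and 4 appears only in seat 8's list, so seat 8 = 4.
seat 2, seat 6, seat 7 between them cover only {3, 5, 6} — a naked triple. Remove those values from seat 1, seat 3, seat 5.
So seat 5 = 7.

7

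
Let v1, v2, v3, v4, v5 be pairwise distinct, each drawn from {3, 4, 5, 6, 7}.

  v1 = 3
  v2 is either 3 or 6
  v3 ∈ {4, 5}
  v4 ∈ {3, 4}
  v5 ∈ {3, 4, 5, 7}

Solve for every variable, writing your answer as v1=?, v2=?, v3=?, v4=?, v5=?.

v1 has just one choice, so v1 = 3. Strike 3 from v2, v4, v5.
v2 has just one choice, so v2 = 6.
v4 has just one choice, so v4 = 4. So v3, v5 can't be 4.
v3's domain is down to {5}, so v3 = 5. Strike 5 from v5.
v5 must be 7 (only option left).

v1=3, v2=6, v3=5, v4=4, v5=7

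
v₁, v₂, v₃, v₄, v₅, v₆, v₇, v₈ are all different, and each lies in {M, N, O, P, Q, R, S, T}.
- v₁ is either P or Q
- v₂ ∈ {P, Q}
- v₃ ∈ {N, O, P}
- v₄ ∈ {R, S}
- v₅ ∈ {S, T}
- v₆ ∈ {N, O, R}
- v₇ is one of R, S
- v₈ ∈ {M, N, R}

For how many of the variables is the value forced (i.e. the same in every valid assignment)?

The 8 variables together cover exactly {M, N, O, P, Q, R, S, T} — 8 values for 8 variables — and M appears only in v₈'s list, so v₈ = M.
The 7 still-open variables together cover exactly {N, O, P, Q, R, S, T} — 7 values for 7 variables — and T appears only in v₅'s list, so v₅ = T.
v₁ and v₂ share exactly the 2 values {P, Q}; by pigeonhole those values go to them, so strike P, Q from v₃.
v₄ and v₇ between them cover only {R, S} — a naked pair. Remove those values from v₆.
Determined: v₅=T, v₈=M. The other variables each still have more than one consistent value. That makes 2.

2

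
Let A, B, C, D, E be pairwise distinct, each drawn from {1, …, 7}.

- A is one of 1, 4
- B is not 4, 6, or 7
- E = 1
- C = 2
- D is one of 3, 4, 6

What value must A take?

4

C has just one choice, so C = 2. So B can't be 2.
That leaves E = 1. So A, B can't be 1.
So A = 4.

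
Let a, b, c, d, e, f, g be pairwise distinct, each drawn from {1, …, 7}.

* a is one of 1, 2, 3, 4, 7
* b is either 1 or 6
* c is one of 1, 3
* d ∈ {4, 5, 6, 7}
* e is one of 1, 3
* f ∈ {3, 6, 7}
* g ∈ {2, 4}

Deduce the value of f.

7

Among the 7 variables, 5 fits only d (and all 7 values in {1, 2, 3, 4, 5, 6, 7} must be used), so d = 5.
c and e between them cover only {1, 3} — a naked pair. Remove those values from a, b, f.
b has just one choice, so b = 6. So f can't be 6.
So f = 7.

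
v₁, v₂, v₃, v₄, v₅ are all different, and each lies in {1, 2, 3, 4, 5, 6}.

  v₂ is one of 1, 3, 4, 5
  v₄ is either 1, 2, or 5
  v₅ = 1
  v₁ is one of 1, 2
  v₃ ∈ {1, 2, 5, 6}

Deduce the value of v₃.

6

v₅ must be 1 (only option left). Strike 1 from v₁, v₂, v₃, v₄.
v₁'s domain is down to {2}, so v₁ = 2. Remove 2 from v₃, v₄.
v₄ has just one choice, so v₄ = 5. Remove 5 from v₂, v₃.
So v₃ = 6.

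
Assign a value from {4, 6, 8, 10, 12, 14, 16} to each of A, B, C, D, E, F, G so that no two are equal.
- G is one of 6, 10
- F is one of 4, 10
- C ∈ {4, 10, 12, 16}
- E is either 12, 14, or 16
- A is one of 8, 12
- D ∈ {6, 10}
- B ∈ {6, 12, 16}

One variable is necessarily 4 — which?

The 7 variables together cover exactly {4, 6, 8, 10, 12, 14, 16} — 7 values for 7 variables — and 8 appears only in A's list, so A = 8.
The 6 still-open variables draw from only 6 values {4, 6, 10, 12, 14, 16}, so each is used; only E can be 14, hence E = 14.
D and G between them cover only {6, 10} — a naked pair. Remove those values from B, C, F.
So 4 goes to F.

F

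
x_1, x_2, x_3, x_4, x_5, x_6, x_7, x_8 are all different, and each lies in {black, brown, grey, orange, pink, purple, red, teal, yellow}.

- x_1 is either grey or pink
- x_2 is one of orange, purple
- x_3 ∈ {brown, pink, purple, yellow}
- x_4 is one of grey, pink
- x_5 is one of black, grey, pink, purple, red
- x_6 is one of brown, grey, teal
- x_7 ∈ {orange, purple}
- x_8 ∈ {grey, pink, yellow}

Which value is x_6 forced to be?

teal

The 2 variables x_1 and x_4 are confined to {grey, pink}, which locks those values in; drop them from x_3, x_5, x_6, x_8.
x_8 must be yellow (only option left). Remove yellow from x_3.
The 2 variables x_2 and x_7 are confined to {orange, purple}, which locks those values in; drop them from x_3, x_5.
x_3 has just one choice, so x_3 = brown. Eliminate brown elsewhere: x_6.
So x_6 = teal.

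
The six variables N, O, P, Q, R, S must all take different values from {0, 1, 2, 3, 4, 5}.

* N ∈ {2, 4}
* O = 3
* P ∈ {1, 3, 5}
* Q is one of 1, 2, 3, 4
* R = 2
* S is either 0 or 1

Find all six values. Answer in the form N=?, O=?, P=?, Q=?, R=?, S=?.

O must be 3 (only option left). Remove 3 from P, Q.
That leaves R = 2. Eliminate 2 elsewhere: N, Q.
N has just one choice, so N = 4. Remove 4 from Q.
Q has just one choice, so Q = 1. So P, S can't be 1.
S's domain is down to {0}, so S = 0.
That leaves P = 5.

N=4, O=3, P=5, Q=1, R=2, S=0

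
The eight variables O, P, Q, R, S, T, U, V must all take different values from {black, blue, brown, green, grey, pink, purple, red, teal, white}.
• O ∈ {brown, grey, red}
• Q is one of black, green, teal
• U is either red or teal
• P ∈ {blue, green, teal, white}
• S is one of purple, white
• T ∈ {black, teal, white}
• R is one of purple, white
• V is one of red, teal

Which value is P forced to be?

blue

The 2 variables R and S are confined to {purple, white}, which locks those values in; drop them from P, T.
U and V share exactly the 2 values {red, teal}; by pigeonhole those values go to them, so strike red, teal from O, P, Q, T.
T has just one choice, so T = black. Remove black from Q.
Q has just one choice, so Q = green. Eliminate green elsewhere: P.
So P = blue.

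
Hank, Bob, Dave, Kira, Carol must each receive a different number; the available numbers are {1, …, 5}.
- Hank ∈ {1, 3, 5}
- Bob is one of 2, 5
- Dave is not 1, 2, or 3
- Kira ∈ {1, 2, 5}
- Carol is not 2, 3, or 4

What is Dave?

4

The 5 variables together cover exactly {1, 2, 3, 4, 5} — 5 values for 5 variables — and 3 appears only in Hank's list, so Hank = 3.
The 4 still-open variables draw from only 4 values {1, 2, 4, 5}, so each is used; only Dave can be 4, hence Dave = 4.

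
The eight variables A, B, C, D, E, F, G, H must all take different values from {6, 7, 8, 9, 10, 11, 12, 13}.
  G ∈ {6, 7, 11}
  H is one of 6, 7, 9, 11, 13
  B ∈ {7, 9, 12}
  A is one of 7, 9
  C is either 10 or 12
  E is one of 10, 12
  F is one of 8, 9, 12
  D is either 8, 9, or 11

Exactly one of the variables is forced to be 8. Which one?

F

The 8 variables together cover exactly {6, 7, 8, 9, 10, 11, 12, 13} — 8 values for 8 variables — and 13 appears only in H's list, so H = 13.
The 7 still-open variables draw from only 7 values {6, 7, 8, 9, 10, 11, 12}, so each is used; only G can be 6, hence G = 6.
The 6 still-open variables draw from only 6 values {7, 8, 9, 10, 11, 12}, so each is used; only D can be 11, hence D = 11.
The 5 still-open variables together cover exactly {7, 8, 9, 10, 12} — 5 values for 5 variables — and 8 appears only in F's list, so F = 8.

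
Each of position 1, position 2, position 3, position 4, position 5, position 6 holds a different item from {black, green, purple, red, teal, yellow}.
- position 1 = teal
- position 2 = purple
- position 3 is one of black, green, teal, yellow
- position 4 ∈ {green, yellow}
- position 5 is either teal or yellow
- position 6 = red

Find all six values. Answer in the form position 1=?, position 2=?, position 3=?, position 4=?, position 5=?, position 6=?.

position 1=teal, position 2=purple, position 3=black, position 4=green, position 5=yellow, position 6=red

position 1's domain is down to {teal}, so position 1 = teal. Remove teal from position 3, position 5.
position 2's domain is down to {purple}, so position 2 = purple.
That leaves position 5 = yellow. Eliminate yellow elsewhere: position 3, position 4.
That leaves position 6 = red.
That leaves position 4 = green. Remove green from position 3.
position 3 has just one choice, so position 3 = black.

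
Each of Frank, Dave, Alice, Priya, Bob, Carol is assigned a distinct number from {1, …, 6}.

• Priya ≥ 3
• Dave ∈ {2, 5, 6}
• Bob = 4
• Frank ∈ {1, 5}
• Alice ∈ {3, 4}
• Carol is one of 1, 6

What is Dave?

2

Bob has just one choice, so Bob = 4. Strike 4 from Alice, Priya.
Alice must be 3 (only option left). Strike 3 from Priya.
The 4 still-open variables together cover exactly {1, 2, 5, 6} — 4 values for 4 variables — and 2 appears only in Dave's list, so Dave = 2.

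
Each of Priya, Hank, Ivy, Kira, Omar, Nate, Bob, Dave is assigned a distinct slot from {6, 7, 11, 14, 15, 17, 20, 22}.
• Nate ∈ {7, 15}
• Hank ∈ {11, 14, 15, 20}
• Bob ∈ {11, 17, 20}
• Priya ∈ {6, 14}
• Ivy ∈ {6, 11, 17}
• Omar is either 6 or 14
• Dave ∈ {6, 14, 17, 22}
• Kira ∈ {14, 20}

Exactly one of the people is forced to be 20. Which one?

Kira

The 8 variables draw from only 8 values {6, 7, 11, 14, 15, 17, 20, 22}, so each is used; only Nate can be 7, hence Nate = 7.
The 7 still-open variables draw from only 7 values {6, 11, 14, 15, 17, 20, 22}, so each is used; only Hank can be 15, hence Hank = 15.
The 6 still-open variables draw from only 6 values {6, 11, 14, 17, 20, 22}, so each is used; only Dave can be 22, hence Dave = 22.
Priya and Omar between them cover only {6, 14} — a naked pair. Remove those values from Ivy, Kira.
So 20 goes to Kira.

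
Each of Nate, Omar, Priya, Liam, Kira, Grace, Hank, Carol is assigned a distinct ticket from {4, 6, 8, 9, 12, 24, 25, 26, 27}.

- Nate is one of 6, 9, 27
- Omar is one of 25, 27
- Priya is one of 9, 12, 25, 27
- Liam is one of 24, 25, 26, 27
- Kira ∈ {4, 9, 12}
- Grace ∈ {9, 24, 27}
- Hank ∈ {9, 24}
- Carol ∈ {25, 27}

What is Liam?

26

Among the 8 variables, 4 fits only Kira (and all 8 values in {4, 6, 9, 12, 24, 25, 26, 27} must be used), so Kira = 4.
The 7 still-open variables draw from only 7 values {6, 9, 12, 24, 25, 26, 27}, so each is used; only Nate can be 6, hence Nate = 6.
The 6 still-open variables together cover exactly {9, 12, 24, 25, 26, 27} — 6 values for 6 variables — and 12 appears only in Priya's list, so Priya = 12.
The 5 still-open variables together cover exactly {9, 24, 25, 26, 27} — 5 values for 5 variables — and 26 appears only in Liam's list, so Liam = 26.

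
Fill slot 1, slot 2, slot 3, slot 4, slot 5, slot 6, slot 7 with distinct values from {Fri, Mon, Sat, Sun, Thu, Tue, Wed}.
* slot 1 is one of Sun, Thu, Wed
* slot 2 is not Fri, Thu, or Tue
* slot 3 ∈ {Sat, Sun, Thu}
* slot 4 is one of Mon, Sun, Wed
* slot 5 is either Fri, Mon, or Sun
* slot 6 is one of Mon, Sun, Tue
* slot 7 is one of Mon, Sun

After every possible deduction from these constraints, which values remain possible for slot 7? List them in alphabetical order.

The 7 variables together cover exactly {Fri, Mon, Sat, Sun, Thu, Tue, Wed} — 7 values for 7 variables — and Fri appears only in slot 5's list, so slot 5 = Fri.
The 6 still-open variables together cover exactly {Mon, Sat, Sun, Thu, Tue, Wed} — 6 values for 6 variables — and Tue appears only in slot 6's list, so slot 6 = Tue.
No further eliminations apply; slot 7 can still be any of Mon, Sun.

Mon, Sun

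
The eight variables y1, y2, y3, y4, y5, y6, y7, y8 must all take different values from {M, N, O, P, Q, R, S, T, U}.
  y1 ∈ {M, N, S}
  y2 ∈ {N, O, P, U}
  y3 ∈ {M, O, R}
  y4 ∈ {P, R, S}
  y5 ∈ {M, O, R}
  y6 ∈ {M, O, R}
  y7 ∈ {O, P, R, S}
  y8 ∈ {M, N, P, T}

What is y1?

The 8 variables together cover exactly {M, N, O, P, R, S, T, U} — 8 values for 8 variables — and T appears only in y8's list, so y8 = T.
The 7 still-open variables together cover exactly {M, N, O, P, R, S, U} — 7 values for 7 variables — and U appears only in y2's list, so y2 = U.
The 6 still-open variables draw from only 6 values {M, N, O, P, R, S}, so each is used; only y1 can be N, hence y1 = N.

N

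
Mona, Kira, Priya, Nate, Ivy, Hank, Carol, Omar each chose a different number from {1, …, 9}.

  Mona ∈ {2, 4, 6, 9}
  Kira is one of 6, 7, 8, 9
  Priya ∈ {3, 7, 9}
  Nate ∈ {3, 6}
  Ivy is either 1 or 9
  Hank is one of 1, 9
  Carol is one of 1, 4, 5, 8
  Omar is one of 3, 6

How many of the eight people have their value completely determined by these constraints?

2

Nate and Omar share exactly the 2 values {3, 6}; by pigeonhole those values go to them, so strike 3, 6 from Mona, Kira, Priya.
The 2 variables Ivy and Hank are confined to {1, 9}, which locks those values in; drop them from Mona, Kira, Priya, Carol.
Priya's domain is down to {7}, so Priya = 7. Strike 7 from Kira.
Kira has just one choice, so Kira = 8. Eliminate 8 elsewhere: Carol.
Determined: Kira=8, Priya=7. The other people each still have more than one consistent value. That makes 2.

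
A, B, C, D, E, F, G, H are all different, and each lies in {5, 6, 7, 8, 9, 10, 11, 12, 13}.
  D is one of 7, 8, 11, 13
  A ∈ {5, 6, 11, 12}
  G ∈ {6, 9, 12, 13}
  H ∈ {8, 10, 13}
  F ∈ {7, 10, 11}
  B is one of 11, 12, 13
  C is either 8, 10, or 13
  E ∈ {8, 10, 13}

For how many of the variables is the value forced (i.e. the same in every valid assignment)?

The 3 variables C, E, H are confined to {8, 10, 13}, which locks those values in; drop them from B, D, F, G.
D and F share exactly the 2 values {7, 11}; by pigeonhole those values go to them, so strike 7, 11 from A, B.
B must be 12 (only option left). So A, G can't be 12.
Determined: B=12. The other variables each still have more than one consistent value. That makes 1.

1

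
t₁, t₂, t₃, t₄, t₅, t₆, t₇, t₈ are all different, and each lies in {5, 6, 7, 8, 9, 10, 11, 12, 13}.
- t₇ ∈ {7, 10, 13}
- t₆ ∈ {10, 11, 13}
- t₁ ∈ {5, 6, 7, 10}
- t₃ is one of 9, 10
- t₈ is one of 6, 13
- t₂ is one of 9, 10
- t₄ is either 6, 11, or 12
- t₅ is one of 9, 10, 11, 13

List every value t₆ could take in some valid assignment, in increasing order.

The 8 variables draw from only 8 values {5, 6, 7, 9, 10, 11, 12, 13}, so each is used; only t₁ can be 5, hence t₁ = 5.
The 7 still-open variables together cover exactly {6, 7, 9, 10, 11, 12, 13} — 7 values for 7 variables — and 7 appears only in t₇'s list, so t₇ = 7.
The 6 still-open variables draw from only 6 values {6, 9, 10, 11, 12, 13}, so each is used; only t₄ can be 12, hence t₄ = 12.
The 5 still-open variables together cover exactly {6, 9, 10, 11, 13} — 5 values for 5 variables — and 6 appears only in t₈'s list, so t₈ = 6.
The 2 variables t₂ and t₃ are confined to {9, 10}, which locks those values in; drop them from t₅, t₆.
No further eliminations apply; t₆ can still be any of 11, 13.

11, 13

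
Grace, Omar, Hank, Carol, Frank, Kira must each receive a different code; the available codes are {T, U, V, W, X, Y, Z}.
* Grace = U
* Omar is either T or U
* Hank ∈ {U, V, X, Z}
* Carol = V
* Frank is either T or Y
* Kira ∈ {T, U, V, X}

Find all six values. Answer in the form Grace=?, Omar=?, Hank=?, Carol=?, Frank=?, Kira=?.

Grace=U, Omar=T, Hank=Z, Carol=V, Frank=Y, Kira=X

Grace has just one choice, so Grace = U. So Omar, Hank, Kira can't be U.
Omar has just one choice, so Omar = T. Remove T from Frank, Kira.
Carol must be V (only option left). So Hank, Kira can't be V.
Frank must be Y (only option left).
Kira must be X (only option left). Remove X from Hank.
Hank has just one choice, so Hank = Z.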